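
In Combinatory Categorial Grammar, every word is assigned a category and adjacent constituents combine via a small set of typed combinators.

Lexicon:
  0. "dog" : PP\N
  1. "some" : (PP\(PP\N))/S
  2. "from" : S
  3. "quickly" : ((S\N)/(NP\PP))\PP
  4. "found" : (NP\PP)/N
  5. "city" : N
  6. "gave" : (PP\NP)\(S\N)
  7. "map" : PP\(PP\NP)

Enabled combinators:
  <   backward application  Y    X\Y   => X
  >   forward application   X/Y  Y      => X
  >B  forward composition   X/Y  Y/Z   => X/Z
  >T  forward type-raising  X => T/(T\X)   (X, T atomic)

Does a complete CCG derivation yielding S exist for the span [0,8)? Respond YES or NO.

PP\N (PP\(PP\N))/S S ((S\N)/(NP\PP))\PP (NP\PP)/N N (PP\NP)\(S\N) PP\(PP\NP)
CKY chart[0,8] = {N/(N\PP), NP/(NP\PP), PP, PP/(PP\PP), S/(S\PP)}; S ∉ chart

NO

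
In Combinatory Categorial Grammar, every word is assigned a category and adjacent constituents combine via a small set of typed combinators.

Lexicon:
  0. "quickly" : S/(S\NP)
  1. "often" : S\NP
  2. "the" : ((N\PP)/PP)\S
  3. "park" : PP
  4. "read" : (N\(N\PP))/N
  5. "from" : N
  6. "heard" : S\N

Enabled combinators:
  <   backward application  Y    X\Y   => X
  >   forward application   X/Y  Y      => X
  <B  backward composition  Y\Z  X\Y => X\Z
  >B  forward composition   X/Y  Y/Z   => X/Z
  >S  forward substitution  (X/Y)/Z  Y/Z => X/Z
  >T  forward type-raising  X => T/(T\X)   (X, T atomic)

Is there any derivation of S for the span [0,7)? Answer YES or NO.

[0,7] S   <
  [0,6] N   <
    [0,4] N\PP   >
      [0,3] (N\PP)/PP   <
        [0,2] S   >
          [0,1] "quickly" : S/(S\NP)
          [1,2] "often" : S\NP
        [2,3] "the" : ((N\PP)/PP)\S
      [3,4] "park" : PP
    [4,6] N\(N\PP)   >
      [4,5] "read" : (N\(N\PP))/N
      [5,6] "from" : N
  [6,7] "heard" : S\N

YES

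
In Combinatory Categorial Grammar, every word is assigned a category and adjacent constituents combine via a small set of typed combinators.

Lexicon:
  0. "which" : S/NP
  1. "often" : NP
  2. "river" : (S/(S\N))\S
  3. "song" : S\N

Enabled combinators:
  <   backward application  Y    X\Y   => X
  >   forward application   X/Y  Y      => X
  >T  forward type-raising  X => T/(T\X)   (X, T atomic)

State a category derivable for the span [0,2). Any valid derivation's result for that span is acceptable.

[0,4] S   >
  [0,3] S/(S\N)   <
    [0,2] S   >
      [0,1] "which" : S/NP
      [1,2] "often" : NP
    [2,3] "river" : (S/(S\N))\S
  [3,4] "song" : S\N

S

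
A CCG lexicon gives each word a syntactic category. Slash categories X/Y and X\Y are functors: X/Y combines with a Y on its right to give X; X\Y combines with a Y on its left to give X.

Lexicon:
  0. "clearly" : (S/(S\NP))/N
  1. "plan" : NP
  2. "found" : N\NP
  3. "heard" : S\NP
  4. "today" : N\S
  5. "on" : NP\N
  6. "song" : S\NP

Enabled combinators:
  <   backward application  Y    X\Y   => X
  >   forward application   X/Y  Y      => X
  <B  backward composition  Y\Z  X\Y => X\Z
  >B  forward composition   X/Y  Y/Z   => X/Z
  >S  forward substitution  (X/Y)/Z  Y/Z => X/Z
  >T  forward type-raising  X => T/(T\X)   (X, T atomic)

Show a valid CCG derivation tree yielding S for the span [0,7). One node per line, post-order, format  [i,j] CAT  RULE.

[0,7] S   >
  [0,3] S/(S\NP)   >
    [0,1] "clearly" : (S/(S\NP))/N
    [1,3] N   <
      [1,2] "plan" : NP
      [2,3] "found" : N\NP
  [3,7] S\NP   <B
    [3,6] NP\NP   <B
      [3,4] "heard" : S\NP
      [4,6] NP\S   <B
        [4,5] "today" : N\S
        [5,6] "on" : NP\N
    [6,7] "song" : S\NP

[0,1] (S/(S\NP))/N  lex  "clearly"
[1,2] NP  lex  "plan"
[2,3] N\NP  lex  "found"
[1,3] N  <  k=2
[0,3] S/(S\NP)  >  k=1
[3,4] S\NP  lex  "heard"
[4,5] N\S  lex  "today"
[5,6] NP\N  lex  "on"
[4,6] NP\S  <B  k=5
[3,6] NP\NP  <B  k=4
[6,7] S\NP  lex  "song"
[3,7] S\NP  <B  k=6
[0,7] S  >  k=3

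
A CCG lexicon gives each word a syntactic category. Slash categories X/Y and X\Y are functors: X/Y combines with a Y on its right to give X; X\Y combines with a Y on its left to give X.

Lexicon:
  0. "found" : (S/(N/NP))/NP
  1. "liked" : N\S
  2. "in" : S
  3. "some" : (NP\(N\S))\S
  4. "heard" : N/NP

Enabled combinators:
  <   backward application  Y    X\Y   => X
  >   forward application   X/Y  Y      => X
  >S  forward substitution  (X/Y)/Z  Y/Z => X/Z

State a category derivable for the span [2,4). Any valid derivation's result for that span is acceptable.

[0,5] S   >
  [0,4] S/(N/NP)   >
    [0,1] "found" : (S/(N/NP))/NP
    [1,4] NP   <
      [1,2] "liked" : N\S
      [2,4] NP\(N\S)   <
        [2,3] "in" : S
        [3,4] "some" : (NP\(N\S))\S
  [4,5] "heard" : N/NP

NP\(N\S)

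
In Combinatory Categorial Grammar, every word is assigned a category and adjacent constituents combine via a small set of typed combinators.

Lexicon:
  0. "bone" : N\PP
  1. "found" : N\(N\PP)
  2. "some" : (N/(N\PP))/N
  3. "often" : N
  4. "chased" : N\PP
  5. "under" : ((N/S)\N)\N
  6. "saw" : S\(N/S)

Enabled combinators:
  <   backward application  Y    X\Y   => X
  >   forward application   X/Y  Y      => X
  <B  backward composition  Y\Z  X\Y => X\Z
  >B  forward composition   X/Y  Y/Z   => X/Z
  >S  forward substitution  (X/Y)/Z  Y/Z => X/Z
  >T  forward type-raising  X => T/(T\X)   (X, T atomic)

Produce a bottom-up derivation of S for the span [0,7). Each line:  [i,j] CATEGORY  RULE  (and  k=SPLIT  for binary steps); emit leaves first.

[0,7] S   <
  [0,6] N/S   <
    [0,2] N   <
      [0,1] "bone" : N\PP
      [1,2] "found" : N\(N\PP)
    [2,6] (N/S)\N   <
      [2,5] N   >
        [2,4] N/(N\PP)   >
          [2,3] "some" : (N/(N\PP))/N
          [3,4] "often" : N
        [4,5] "chased" : N\PP
      [5,6] "under" : ((N/S)\N)\N
  [6,7] "saw" : S\(N/S)

[0,1] N\PP  lex  "bone"
[1,2] N\(N\PP)  lex  "found"
[0,2] N  <  k=1
[2,3] (N/(N\PP))/N  lex  "some"
[3,4] N  lex  "often"
[2,4] N/(N\PP)  >  k=3
[4,5] N\PP  lex  "chased"
[2,5] N  >  k=4
[5,6] ((N/S)\N)\N  lex  "under"
[2,6] (N/S)\N  <  k=5
[0,6] N/S  <  k=2
[6,7] S\(N/S)  lex  "saw"
[0,7] S  <  k=6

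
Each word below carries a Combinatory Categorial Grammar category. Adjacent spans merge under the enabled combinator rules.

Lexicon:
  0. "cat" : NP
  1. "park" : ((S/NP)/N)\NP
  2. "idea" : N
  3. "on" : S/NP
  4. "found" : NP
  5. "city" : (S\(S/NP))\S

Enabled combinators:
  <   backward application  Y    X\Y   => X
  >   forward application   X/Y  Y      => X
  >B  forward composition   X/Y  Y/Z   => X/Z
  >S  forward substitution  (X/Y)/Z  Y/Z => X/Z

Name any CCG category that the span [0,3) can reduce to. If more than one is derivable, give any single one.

[0,6] S   <
  [0,3] S/NP   >
    [0,2] (S/NP)/N   <
      [0,1] "cat" : NP
      [1,2] "park" : ((S/NP)/N)\NP
    [2,3] "idea" : N
  [3,6] S\(S/NP)   <
    [3,5] S   >
      [3,4] "on" : S/NP
      [4,5] "found" : NP
    [5,6] "city" : (S\(S/NP))\S

S/NP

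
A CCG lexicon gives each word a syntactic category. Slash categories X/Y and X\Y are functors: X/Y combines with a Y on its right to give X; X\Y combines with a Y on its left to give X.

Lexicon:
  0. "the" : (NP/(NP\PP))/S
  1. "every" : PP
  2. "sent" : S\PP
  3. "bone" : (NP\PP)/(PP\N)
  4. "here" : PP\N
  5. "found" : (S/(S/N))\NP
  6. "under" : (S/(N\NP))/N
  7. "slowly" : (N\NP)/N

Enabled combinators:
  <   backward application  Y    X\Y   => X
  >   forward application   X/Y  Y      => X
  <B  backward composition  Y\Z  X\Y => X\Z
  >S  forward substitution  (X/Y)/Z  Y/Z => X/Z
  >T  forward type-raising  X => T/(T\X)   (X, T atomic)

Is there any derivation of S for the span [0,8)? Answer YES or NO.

YES

[0,8] S   >
  [0,6] S/(S/N)   <
    [0,5] NP   >
      [0,3] NP/(NP\PP)   >
        [0,1] "the" : (NP/(NP\PP))/S
        [1,3] S   >
          [1,2] S/(S\PP)   >T
            [1,2] "every" : PP
          [2,3] "sent" : S\PP
      [3,5] NP\PP   >
        [3,4] "bone" : (NP\PP)/(PP\N)
        [4,5] "here" : PP\N
    [5,6] "found" : (S/(S/N))\NP
  [6,8] S/N   >S
    [6,7] "under" : (S/(N\NP))/N
    [7,8] "slowly" : (N\NP)/N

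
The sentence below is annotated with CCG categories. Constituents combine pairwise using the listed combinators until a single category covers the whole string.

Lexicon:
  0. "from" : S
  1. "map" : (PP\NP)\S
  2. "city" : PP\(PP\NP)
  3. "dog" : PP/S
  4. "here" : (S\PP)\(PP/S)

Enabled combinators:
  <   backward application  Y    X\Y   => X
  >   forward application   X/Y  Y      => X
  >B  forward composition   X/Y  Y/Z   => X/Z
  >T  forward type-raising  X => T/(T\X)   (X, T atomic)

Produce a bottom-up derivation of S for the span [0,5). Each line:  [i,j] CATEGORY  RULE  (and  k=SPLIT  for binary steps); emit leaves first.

[0,1] S  lex  "from"
[1,2] (PP\NP)\S  lex  "map"
[0,2] PP\NP  <  k=1
[2,3] PP\(PP\NP)  lex  "city"
[0,3] PP  <  k=2
[3,4] PP/S  lex  "dog"
[4,5] (S\PP)\(PP/S)  lex  "here"
[3,5] S\PP  <  k=4
[0,5] S  <  k=3

[0,5] S   <
  [0,3] PP   <
    [0,2] PP\NP   <
      [0,1] "from" : S
      [1,2] "map" : (PP\NP)\S
    [2,3] "city" : PP\(PP\NP)
  [3,5] S\PP   <
    [3,4] "dog" : PP/S
    [4,5] "here" : (S\PP)\(PP/S)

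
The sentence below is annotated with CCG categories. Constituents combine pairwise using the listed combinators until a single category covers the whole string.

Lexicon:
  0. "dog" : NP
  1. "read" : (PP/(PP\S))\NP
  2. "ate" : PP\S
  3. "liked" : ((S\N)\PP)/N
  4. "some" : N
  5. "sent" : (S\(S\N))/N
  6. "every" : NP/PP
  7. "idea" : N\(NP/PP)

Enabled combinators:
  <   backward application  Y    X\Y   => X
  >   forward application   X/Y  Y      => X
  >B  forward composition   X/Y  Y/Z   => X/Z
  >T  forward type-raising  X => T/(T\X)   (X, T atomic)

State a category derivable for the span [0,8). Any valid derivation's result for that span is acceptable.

[0,8] S   <
  [0,5] S\N   <
    [0,3] PP   >
      [0,2] PP/(PP\S)   <
        [0,1] "dog" : NP
        [1,2] "read" : (PP/(PP\S))\NP
      [2,3] "ate" : PP\S
    [3,5] (S\N)\PP   >
      [3,4] "liked" : ((S\N)\PP)/N
      [4,5] "some" : N
  [5,8] S\(S\N)   >
    [5,6] "sent" : (S\(S\N))/N
    [6,8] N   <
      [6,7] "every" : NP/PP
      [7,8] "idea" : N\(NP/PP)

S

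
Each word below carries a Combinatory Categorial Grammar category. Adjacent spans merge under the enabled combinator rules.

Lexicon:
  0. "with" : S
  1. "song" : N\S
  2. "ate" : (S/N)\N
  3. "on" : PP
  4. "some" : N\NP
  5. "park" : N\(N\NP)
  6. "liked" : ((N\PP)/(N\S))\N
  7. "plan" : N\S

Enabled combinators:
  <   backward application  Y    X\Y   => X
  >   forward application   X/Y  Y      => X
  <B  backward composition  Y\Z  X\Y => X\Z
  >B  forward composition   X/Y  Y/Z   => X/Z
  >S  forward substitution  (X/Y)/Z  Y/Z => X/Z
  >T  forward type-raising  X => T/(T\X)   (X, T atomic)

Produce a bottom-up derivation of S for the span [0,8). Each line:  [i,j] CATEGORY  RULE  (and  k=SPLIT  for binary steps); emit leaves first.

[0,8] S   >
  [0,3] S/N   <
    [0,2] N   <
      [0,1] "with" : S
      [1,2] "song" : N\S
    [2,3] "ate" : (S/N)\N
  [3,8] N   <
    [3,4] "on" : PP
    [4,8] N\PP   >
      [4,7] (N\PP)/(N\S)   <
        [4,6] N   <
          [4,5] "some" : N\NP
          [5,6] "park" : N\(N\NP)
        [6,7] "liked" : ((N\PP)/(N\S))\N
      [7,8] "plan" : N\S

[0,1] S  lex  "with"
[1,2] N\S  lex  "song"
[0,2] N  <  k=1
[2,3] (S/N)\N  lex  "ate"
[0,3] S/N  <  k=2
[3,4] PP  lex  "on"
[4,5] N\NP  lex  "some"
[5,6] N\(N\NP)  lex  "park"
[4,6] N  <  k=5
[6,7] ((N\PP)/(N\S))\N  lex  "liked"
[4,7] (N\PP)/(N\S)  <  k=6
[7,8] N\S  lex  "plan"
[4,8] N\PP  >  k=7
[3,8] N  <  k=4
[0,8] S  >  k=3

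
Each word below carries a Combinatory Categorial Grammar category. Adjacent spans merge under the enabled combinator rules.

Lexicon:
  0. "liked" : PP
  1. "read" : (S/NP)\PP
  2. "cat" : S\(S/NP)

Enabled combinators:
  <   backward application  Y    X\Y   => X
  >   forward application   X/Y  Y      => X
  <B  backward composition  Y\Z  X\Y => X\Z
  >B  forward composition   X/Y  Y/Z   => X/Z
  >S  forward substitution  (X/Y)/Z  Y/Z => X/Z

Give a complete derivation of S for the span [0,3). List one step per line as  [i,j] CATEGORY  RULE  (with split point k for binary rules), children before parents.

[0,1] PP  lex  "liked"
[1,2] (S/NP)\PP  lex  "read"
[0,2] S/NP  <  k=1
[2,3] S\(S/NP)  lex  "cat"
[0,3] S  <  k=2

[0,3] S   <
  [0,2] S/NP   <
    [0,1] "liked" : PP
    [1,2] "read" : (S/NP)\PP
  [2,3] "cat" : S\(S/NP)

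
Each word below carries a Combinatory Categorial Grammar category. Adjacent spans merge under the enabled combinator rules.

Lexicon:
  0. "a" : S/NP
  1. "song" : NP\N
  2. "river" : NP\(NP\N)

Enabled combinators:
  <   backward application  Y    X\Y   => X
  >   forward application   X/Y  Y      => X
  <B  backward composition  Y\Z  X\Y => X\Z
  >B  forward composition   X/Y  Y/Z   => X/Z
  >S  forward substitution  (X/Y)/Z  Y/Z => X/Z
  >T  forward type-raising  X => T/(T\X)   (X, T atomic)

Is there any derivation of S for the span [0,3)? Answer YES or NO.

YES

[0,3] S   >
  [0,1] "a" : S/NP
  [1,3] NP   <
    [1,2] "song" : NP\N
    [2,3] "river" : NP\(NP\N)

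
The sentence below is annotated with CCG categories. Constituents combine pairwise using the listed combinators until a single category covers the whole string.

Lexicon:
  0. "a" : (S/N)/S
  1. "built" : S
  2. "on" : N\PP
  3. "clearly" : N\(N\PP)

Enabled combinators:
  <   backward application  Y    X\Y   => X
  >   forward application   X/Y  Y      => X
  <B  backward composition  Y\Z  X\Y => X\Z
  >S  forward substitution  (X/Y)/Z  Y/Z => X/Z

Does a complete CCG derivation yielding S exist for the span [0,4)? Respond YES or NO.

[0,4] S   >
  [0,2] S/N   >
    [0,1] "a" : (S/N)/S
    [1,2] "built" : S
  [2,4] N   <
    [2,3] "on" : N\PP
    [3,4] "clearly" : N\(N\PP)

YES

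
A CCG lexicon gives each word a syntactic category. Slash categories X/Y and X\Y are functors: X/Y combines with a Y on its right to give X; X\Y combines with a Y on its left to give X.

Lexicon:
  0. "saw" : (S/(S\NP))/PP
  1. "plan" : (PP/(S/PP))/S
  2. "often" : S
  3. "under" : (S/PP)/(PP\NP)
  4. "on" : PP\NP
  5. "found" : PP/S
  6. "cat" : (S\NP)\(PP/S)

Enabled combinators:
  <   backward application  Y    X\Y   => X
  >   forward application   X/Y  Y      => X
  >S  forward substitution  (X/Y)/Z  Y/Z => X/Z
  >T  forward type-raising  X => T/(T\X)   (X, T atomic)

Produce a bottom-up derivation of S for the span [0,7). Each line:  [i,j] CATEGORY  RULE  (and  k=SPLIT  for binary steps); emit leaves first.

[0,7] S   >
  [0,5] S/(S\NP)   >
    [0,1] "saw" : (S/(S\NP))/PP
    [1,5] PP   >
      [1,3] PP/(S/PP)   >
        [1,2] "plan" : (PP/(S/PP))/S
        [2,3] "often" : S
      [3,5] S/PP   >
        [3,4] "under" : (S/PP)/(PP\NP)
        [4,5] "on" : PP\NP
  [5,7] S\NP   <
    [5,6] "found" : PP/S
    [6,7] "cat" : (S\NP)\(PP/S)

[0,1] (S/(S\NP))/PP  lex  "saw"
[1,2] (PP/(S/PP))/S  lex  "plan"
[2,3] S  lex  "often"
[1,3] PP/(S/PP)  >  k=2
[3,4] (S/PP)/(PP\NP)  lex  "under"
[4,5] PP\NP  lex  "on"
[3,5] S/PP  >  k=4
[1,5] PP  >  k=3
[0,5] S/(S\NP)  >  k=1
[5,6] PP/S  lex  "found"
[6,7] (S\NP)\(PP/S)  lex  "cat"
[5,7] S\NP  <  k=6
[0,7] S  >  k=5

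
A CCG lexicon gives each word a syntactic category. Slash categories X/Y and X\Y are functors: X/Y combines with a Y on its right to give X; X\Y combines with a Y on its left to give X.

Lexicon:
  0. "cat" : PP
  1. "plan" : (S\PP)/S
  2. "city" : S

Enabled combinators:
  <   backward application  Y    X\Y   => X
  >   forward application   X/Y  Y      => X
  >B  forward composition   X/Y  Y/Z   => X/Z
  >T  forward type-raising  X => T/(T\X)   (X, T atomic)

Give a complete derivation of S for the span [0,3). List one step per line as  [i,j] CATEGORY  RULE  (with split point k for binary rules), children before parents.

[0,3] S   <
  [0,1] "cat" : PP
  [1,3] S\PP   >
    [1,2] "plan" : (S\PP)/S
    [2,3] "city" : S

[0,1] PP  lex  "cat"
[1,2] (S\PP)/S  lex  "plan"
[2,3] S  lex  "city"
[1,3] S\PP  >  k=2
[0,3] S  <  k=1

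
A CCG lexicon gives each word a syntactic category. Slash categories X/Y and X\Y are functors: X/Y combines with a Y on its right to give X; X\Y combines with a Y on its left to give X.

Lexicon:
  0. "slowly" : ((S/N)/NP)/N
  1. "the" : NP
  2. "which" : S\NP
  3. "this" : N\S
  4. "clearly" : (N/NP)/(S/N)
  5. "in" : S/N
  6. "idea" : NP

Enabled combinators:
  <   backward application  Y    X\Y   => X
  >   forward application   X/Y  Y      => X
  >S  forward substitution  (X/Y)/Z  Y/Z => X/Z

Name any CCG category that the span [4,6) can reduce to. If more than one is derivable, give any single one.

N/NP

[0,7] S   >
  [0,6] S/NP   >S
    [0,4] (S/N)/NP   >
      [0,1] "slowly" : ((S/N)/NP)/N
      [1,4] N   <
        [1,3] S   <
          [1,2] "the" : NP
          [2,3] "which" : S\NP
        [3,4] "this" : N\S
    [4,6] N/NP   >
      [4,5] "clearly" : (N/NP)/(S/N)
      [5,6] "in" : S/N
  [6,7] "idea" : NP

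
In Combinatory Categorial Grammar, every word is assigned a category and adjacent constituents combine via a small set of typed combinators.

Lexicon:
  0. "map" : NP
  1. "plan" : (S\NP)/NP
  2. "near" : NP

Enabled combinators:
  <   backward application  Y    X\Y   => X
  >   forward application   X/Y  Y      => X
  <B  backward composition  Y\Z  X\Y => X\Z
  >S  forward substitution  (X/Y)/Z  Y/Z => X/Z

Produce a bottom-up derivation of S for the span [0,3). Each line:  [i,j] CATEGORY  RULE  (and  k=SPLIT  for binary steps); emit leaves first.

[0,1] NP  lex  "map"
[1,2] (S\NP)/NP  lex  "plan"
[2,3] NP  lex  "near"
[1,3] S\NP  >  k=2
[0,3] S  <  k=1

[0,3] S   <
  [0,1] "map" : NP
  [1,3] S\NP   >
    [1,2] "plan" : (S\NP)/NP
    [2,3] "near" : NP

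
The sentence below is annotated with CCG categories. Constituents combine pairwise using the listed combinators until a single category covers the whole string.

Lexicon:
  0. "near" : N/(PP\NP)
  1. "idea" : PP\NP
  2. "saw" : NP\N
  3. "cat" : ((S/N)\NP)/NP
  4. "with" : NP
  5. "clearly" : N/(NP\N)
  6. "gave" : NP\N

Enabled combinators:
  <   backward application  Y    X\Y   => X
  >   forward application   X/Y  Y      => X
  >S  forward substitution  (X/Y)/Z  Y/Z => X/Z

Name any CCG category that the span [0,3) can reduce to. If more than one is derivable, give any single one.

[0,7] S   >
  [0,5] S/N   <
    [0,3] NP   <
      [0,2] N   >
        [0,1] "near" : N/(PP\NP)
        [1,2] "idea" : PP\NP
      [2,3] "saw" : NP\N
    [3,5] (S/N)\NP   >
      [3,4] "cat" : ((S/N)\NP)/NP
      [4,5] "with" : NP
  [5,7] N   >
    [5,6] "clearly" : N/(NP\N)
    [6,7] "gave" : NP\N

NP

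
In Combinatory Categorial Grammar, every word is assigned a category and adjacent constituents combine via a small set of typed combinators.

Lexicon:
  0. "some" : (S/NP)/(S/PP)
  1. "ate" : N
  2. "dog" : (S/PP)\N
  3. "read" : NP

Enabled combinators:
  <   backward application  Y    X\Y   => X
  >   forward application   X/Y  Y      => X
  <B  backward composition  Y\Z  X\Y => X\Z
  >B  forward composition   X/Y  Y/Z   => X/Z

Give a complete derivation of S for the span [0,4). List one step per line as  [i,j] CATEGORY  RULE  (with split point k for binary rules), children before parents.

[0,4] S   >
  [0,3] S/NP   >
    [0,1] "some" : (S/NP)/(S/PP)
    [1,3] S/PP   <
      [1,2] "ate" : N
      [2,3] "dog" : (S/PP)\N
  [3,4] "read" : NP

[0,1] (S/NP)/(S/PP)  lex  "some"
[1,2] N  lex  "ate"
[2,3] (S/PP)\N  lex  "dog"
[1,3] S/PP  <  k=2
[0,3] S/NP  >  k=1
[3,4] NP  lex  "read"
[0,4] S  >  k=3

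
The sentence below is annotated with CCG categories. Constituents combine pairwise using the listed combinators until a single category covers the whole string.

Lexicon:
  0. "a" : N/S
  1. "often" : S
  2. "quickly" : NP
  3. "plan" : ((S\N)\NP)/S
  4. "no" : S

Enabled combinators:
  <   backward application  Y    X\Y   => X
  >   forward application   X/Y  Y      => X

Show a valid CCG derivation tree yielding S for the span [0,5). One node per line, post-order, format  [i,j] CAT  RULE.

[0,5] S   <
  [0,2] N   >
    [0,1] "a" : N/S
    [1,2] "often" : S
  [2,5] S\N   <
    [2,3] "quickly" : NP
    [3,5] (S\N)\NP   >
      [3,4] "plan" : ((S\N)\NP)/S
      [4,5] "no" : S

[0,1] N/S  lex  "a"
[1,2] S  lex  "often"
[0,2] N  >  k=1
[2,3] NP  lex  "quickly"
[3,4] ((S\N)\NP)/S  lex  "plan"
[4,5] S  lex  "no"
[3,5] (S\N)\NP  >  k=4
[2,5] S\N  <  k=3
[0,5] S  <  k=2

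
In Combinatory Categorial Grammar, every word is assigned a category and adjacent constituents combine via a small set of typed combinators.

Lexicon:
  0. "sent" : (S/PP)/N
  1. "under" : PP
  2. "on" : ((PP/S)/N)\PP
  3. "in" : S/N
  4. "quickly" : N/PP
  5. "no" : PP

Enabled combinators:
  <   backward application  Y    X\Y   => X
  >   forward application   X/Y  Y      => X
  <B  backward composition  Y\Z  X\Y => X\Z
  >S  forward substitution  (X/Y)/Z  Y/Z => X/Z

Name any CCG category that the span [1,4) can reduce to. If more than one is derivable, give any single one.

PP/N

[0,6] S   >
  [0,4] S/N   >S
    [0,1] "sent" : (S/PP)/N
    [1,4] PP/N   >S
      [1,3] (PP/S)/N   <
        [1,2] "under" : PP
        [2,3] "on" : ((PP/S)/N)\PP
      [3,4] "in" : S/N
  [4,6] N   >
    [4,5] "quickly" : N/PP
    [5,6] "no" : PP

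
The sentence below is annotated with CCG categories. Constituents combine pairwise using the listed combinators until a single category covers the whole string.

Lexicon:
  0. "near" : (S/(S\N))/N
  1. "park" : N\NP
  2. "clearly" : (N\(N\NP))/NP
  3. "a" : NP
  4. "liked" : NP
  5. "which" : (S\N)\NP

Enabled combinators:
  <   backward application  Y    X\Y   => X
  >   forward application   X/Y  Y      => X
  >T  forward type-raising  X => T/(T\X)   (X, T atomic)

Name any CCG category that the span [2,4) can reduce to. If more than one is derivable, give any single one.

N\(N\NP)

[0,6] S   >
  [0,4] S/(S\N)   >
    [0,1] "near" : (S/(S\N))/N
    [1,4] N   <
      [1,2] "park" : N\NP
      [2,4] N\(N\NP)   >
        [2,3] "clearly" : (N\(N\NP))/NP
        [3,4] "a" : NP
  [4,6] S\N   <
    [4,5] "liked" : NP
    [5,6] "which" : (S\N)\NP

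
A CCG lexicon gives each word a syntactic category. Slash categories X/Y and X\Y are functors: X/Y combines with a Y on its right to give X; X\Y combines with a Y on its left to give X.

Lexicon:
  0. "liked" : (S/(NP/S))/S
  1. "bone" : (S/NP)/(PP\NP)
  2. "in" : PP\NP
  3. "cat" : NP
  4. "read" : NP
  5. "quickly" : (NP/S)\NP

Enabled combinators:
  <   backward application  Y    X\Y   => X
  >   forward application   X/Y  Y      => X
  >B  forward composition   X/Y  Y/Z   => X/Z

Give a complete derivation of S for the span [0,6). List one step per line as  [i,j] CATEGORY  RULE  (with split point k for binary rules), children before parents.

[0,1] (S/(NP/S))/S  lex  "liked"
[1,2] (S/NP)/(PP\NP)  lex  "bone"
[2,3] PP\NP  lex  "in"
[1,3] S/NP  >  k=2
[3,4] NP  lex  "cat"
[1,4] S  >  k=3
[0,4] S/(NP/S)  >  k=1
[4,5] NP  lex  "read"
[5,6] (NP/S)\NP  lex  "quickly"
[4,6] NP/S  <  k=5
[0,6] S  >  k=4

[0,6] S   >
  [0,4] S/(NP/S)   >
    [0,1] "liked" : (S/(NP/S))/S
    [1,4] S   >
      [1,3] S/NP   >
        [1,2] "bone" : (S/NP)/(PP\NP)
        [2,3] "in" : PP\NP
      [3,4] "cat" : NP
  [4,6] NP/S   <
    [4,5] "read" : NP
    [5,6] "quickly" : (NP/S)\NP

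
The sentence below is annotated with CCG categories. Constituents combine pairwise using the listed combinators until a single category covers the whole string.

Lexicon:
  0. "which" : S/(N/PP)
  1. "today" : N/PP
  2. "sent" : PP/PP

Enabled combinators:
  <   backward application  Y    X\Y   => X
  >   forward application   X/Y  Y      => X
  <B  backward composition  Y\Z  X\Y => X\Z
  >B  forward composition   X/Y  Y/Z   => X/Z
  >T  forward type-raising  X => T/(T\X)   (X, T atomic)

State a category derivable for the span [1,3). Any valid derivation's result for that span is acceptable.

[0,3] S   >
  [0,1] "which" : S/(N/PP)
  [1,3] N/PP   >B
    [1,2] "today" : N/PP
    [2,3] "sent" : PP/PP

N/PP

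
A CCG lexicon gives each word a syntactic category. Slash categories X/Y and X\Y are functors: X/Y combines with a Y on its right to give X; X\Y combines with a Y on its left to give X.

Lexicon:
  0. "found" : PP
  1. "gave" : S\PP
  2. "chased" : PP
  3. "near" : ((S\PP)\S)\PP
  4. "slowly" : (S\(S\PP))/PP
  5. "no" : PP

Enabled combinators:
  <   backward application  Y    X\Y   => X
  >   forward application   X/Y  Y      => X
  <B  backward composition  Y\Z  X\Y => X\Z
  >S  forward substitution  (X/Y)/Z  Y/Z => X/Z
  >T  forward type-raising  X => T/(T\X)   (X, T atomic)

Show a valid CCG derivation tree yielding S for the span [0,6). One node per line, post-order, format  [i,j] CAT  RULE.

[0,1] PP  lex  "found"
[1,2] S\PP  lex  "gave"
[0,2] S  <  k=1
[2,3] PP  lex  "chased"
[3,4] ((S\PP)\S)\PP  lex  "near"
[2,4] (S\PP)\S  <  k=3
[0,4] S\PP  <  k=2
[4,5] (S\(S\PP))/PP  lex  "slowly"
[5,6] PP  lex  "no"
[4,6] S\(S\PP)  >  k=5
[0,6] S  <  k=4

[0,6] S   <
  [0,4] S\PP   <
    [0,2] S   <
      [0,1] "found" : PP
      [1,2] "gave" : S\PP
    [2,4] (S\PP)\S   <
      [2,3] "chased" : PP
      [3,4] "near" : ((S\PP)\S)\PP
  [4,6] S\(S\PP)   >
    [4,5] "slowly" : (S\(S\PP))/PP
    [5,6] "no" : PP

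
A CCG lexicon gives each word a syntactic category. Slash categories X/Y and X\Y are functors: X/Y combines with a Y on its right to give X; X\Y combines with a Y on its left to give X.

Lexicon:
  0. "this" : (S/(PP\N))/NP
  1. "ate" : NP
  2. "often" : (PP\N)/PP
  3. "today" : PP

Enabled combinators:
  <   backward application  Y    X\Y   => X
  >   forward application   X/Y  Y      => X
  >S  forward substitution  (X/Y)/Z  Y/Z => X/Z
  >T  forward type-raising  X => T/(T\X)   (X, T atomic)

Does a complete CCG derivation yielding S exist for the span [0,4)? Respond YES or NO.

[0,4] S   >
  [0,2] S/(PP\N)   >
    [0,1] "this" : (S/(PP\N))/NP
    [1,2] "ate" : NP
  [2,4] PP\N   >
    [2,3] "often" : (PP\N)/PP
    [3,4] "today" : PP

YES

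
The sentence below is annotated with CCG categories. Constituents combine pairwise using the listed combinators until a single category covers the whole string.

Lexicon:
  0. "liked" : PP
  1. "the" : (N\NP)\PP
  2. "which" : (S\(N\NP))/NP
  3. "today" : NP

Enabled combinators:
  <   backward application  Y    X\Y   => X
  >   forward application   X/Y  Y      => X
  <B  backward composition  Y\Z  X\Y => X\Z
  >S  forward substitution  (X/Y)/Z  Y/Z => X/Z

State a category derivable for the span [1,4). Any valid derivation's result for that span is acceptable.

S\PP

[0,4] S   <
  [0,1] "liked" : PP
  [1,4] S\PP   <B
    [1,2] "the" : (N\NP)\PP
    [2,4] S\(N\NP)   >
      [2,3] "which" : (S\(N\NP))/NP
      [3,4] "today" : NP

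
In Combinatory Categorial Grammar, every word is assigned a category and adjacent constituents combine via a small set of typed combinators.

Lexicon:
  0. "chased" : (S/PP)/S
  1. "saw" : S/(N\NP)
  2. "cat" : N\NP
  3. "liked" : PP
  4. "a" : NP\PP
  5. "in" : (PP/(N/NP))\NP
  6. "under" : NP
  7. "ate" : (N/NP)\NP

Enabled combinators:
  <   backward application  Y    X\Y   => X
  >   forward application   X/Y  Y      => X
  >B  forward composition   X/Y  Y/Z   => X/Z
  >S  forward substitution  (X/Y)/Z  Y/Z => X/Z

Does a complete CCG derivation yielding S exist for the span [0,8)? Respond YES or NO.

YES

[0,8] S   >
  [0,3] S/PP   >
    [0,1] "chased" : (S/PP)/S
    [1,3] S   >
      [1,2] "saw" : S/(N\NP)
      [2,3] "cat" : N\NP
  [3,8] PP   >
    [3,6] PP/(N/NP)   <
      [3,5] NP   <
        [3,4] "liked" : PP
        [4,5] "a" : NP\PP
      [5,6] "in" : (PP/(N/NP))\NP
    [6,8] N/NP   <
      [6,7] "under" : NP
      [7,8] "ate" : (N/NP)\NP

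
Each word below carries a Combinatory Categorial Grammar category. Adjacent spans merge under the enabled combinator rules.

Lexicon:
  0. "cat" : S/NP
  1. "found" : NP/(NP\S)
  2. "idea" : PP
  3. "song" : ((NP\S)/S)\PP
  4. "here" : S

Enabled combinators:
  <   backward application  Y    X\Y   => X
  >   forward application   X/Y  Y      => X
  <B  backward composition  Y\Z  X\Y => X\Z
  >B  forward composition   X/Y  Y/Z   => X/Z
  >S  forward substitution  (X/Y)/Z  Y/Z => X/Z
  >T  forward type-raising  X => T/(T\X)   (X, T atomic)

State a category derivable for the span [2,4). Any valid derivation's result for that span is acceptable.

[0,5] S   >
  [0,1] "cat" : S/NP
  [1,5] NP   >
    [1,2] "found" : NP/(NP\S)
    [2,5] NP\S   >
      [2,4] (NP\S)/S   <
        [2,3] "idea" : PP
        [3,4] "song" : ((NP\S)/S)\PP
      [4,5] "here" : S

(NP\S)/S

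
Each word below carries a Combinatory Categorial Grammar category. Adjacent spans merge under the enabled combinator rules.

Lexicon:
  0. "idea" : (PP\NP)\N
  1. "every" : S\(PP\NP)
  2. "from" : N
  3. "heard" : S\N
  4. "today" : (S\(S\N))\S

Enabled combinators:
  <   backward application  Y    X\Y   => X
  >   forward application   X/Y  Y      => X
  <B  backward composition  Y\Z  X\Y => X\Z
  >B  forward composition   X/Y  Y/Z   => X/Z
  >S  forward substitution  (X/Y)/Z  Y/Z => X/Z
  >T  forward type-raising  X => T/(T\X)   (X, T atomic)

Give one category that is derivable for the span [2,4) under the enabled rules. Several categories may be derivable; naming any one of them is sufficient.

[0,5] S   <
  [0,2] S\N   <B
    [0,1] "idea" : (PP\NP)\N
    [1,2] "every" : S\(PP\NP)
  [2,5] S\(S\N)   <
    [2,4] S   <
      [2,3] "from" : N
      [3,4] "heard" : S\N
    [4,5] "today" : (S\(S\N))\S

S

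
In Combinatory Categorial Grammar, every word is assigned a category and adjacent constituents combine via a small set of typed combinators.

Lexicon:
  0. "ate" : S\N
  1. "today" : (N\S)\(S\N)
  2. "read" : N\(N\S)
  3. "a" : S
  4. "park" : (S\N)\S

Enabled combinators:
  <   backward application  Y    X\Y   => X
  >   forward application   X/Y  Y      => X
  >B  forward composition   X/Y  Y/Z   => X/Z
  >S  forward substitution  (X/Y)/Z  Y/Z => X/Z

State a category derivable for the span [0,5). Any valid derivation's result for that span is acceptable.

S

[0,5] S   <
  [0,3] N   <
    [0,2] N\S   <
      [0,1] "ate" : S\N
      [1,2] "today" : (N\S)\(S\N)
    [2,3] "read" : N\(N\S)
  [3,5] S\N   <
    [3,4] "a" : S
    [4,5] "park" : (S\N)\S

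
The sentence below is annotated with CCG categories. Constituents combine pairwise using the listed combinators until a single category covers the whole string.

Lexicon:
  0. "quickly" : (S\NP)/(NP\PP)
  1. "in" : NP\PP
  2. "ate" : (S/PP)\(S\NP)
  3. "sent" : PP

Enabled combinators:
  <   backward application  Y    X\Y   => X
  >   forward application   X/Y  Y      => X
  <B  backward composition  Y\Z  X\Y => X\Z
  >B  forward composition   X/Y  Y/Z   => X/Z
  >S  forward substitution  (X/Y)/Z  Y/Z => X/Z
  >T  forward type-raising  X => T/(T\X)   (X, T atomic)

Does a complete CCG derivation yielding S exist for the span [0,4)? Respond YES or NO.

[0,4] S   >
  [0,3] S/PP   <
    [0,2] S\NP   >
      [0,1] "quickly" : (S\NP)/(NP\PP)
      [1,2] "in" : NP\PP
    [2,3] "ate" : (S/PP)\(S\NP)
  [3,4] "sent" : PP

YES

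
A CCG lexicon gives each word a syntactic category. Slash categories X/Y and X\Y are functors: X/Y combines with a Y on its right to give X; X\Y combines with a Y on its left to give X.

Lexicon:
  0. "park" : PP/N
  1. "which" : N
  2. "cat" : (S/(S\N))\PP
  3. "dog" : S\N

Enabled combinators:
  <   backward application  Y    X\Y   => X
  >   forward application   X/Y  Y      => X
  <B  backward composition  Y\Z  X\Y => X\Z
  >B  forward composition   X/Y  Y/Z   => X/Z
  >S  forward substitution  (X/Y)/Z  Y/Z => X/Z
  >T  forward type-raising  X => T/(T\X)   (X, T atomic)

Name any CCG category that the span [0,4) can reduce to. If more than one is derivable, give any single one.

S

[0,4] S   >
  [0,3] S/(S\N)   <
    [0,2] PP   >
      [0,1] "park" : PP/N
      [1,2] "which" : N
    [2,3] "cat" : (S/(S\N))\PP
  [3,4] "dog" : S\N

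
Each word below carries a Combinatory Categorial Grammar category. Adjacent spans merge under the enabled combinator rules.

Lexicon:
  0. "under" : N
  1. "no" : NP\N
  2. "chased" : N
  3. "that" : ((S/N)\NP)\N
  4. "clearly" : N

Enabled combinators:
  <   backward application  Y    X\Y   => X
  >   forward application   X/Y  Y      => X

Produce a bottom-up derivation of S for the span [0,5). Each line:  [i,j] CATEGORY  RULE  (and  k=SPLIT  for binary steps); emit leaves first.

[0,1] N  lex  "under"
[1,2] NP\N  lex  "no"
[0,2] NP  <  k=1
[2,3] N  lex  "chased"
[3,4] ((S/N)\NP)\N  lex  "that"
[2,4] (S/N)\NP  <  k=3
[0,4] S/N  <  k=2
[4,5] N  lex  "clearly"
[0,5] S  >  k=4

[0,5] S   >
  [0,4] S/N   <
    [0,2] NP   <
      [0,1] "under" : N
      [1,2] "no" : NP\N
    [2,4] (S/N)\NP   <
      [2,3] "chased" : N
      [3,4] "that" : ((S/N)\NP)\N
  [4,5] "clearly" : N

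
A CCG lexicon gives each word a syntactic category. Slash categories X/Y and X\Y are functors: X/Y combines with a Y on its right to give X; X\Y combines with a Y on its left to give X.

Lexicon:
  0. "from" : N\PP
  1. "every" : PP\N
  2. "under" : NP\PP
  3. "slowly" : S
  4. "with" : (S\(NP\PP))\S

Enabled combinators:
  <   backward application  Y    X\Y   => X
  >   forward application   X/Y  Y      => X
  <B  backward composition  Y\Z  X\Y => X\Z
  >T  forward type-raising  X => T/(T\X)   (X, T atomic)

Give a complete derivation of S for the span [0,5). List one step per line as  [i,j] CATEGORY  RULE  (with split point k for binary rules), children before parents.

[0,1] N\PP  lex  "from"
[1,2] PP\N  lex  "every"
[2,3] NP\PP  lex  "under"
[1,3] NP\N  <B  k=2
[0,3] NP\PP  <B  k=1
[3,4] S  lex  "slowly"
[4,5] (S\(NP\PP))\S  lex  "with"
[3,5] S\(NP\PP)  <  k=4
[0,5] S  <  k=3

[0,5] S   <
  [0,3] NP\PP   <B
    [0,1] "from" : N\PP
    [1,3] NP\N   <B
      [1,2] "every" : PP\N
      [2,3] "under" : NP\PP
  [3,5] S\(NP\PP)   <
    [3,4] "slowly" : S
    [4,5] "with" : (S\(NP\PP))\S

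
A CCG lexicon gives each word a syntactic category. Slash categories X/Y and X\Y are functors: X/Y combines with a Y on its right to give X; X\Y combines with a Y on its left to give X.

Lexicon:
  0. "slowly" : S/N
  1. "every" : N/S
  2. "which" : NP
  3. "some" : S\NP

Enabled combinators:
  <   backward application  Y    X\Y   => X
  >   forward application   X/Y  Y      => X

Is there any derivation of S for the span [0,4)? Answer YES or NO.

YES

[0,4] S   >
  [0,1] "slowly" : S/N
  [1,4] N   >
    [1,2] "every" : N/S
    [2,4] S   <
      [2,3] "which" : NP
      [3,4] "some" : S\NP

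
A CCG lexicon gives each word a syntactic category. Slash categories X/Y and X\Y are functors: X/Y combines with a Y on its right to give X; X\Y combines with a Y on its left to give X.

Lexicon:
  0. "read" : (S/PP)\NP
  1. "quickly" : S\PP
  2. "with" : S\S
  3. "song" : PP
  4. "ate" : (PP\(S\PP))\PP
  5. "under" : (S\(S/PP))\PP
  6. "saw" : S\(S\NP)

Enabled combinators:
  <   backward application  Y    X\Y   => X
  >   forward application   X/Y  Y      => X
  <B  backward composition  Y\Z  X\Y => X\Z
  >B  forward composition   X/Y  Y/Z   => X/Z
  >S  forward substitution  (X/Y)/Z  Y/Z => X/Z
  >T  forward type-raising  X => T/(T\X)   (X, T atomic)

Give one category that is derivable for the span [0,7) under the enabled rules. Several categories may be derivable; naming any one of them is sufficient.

S

[0,7] S   <
  [0,6] S\NP   <B
    [0,1] "read" : (S/PP)\NP
    [1,6] S\(S/PP)   <
      [1,5] PP   <
        [1,3] S\PP   <B
          [1,2] "quickly" : S\PP
          [2,3] "with" : S\S
        [3,5] PP\(S\PP)   <
          [3,4] "song" : PP
          [4,5] "ate" : (PP\(S\PP))\PP
      [5,6] "under" : (S\(S/PP))\PP
  [6,7] "saw" : S\(S\NP)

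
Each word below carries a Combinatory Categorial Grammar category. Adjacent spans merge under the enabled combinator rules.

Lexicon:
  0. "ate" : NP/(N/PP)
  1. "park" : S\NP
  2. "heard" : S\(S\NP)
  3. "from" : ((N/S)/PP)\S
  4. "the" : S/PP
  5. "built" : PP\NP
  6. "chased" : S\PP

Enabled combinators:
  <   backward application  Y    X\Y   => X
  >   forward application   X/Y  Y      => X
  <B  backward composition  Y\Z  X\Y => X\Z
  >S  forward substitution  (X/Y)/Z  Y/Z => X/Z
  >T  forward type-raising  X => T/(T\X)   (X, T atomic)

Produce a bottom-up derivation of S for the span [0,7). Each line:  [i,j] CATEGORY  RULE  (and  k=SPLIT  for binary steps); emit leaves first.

[0,1] NP/(N/PP)  lex  "ate"
[1,2] S\NP  lex  "park"
[2,3] S\(S\NP)  lex  "heard"
[1,3] S  <  k=2
[3,4] ((N/S)/PP)\S  lex  "from"
[1,4] (N/S)/PP  <  k=3
[4,5] S/PP  lex  "the"
[1,5] N/PP  >S  k=4
[0,5] NP  >  k=1
[5,6] PP\NP  lex  "built"
[6,7] S\PP  lex  "chased"
[5,7] S\NP  <B  k=6
[0,7] S  <  k=5

[0,7] S   <
  [0,5] NP   >
    [0,1] "ate" : NP/(N/PP)
    [1,5] N/PP   >S
      [1,4] (N/S)/PP   <
        [1,3] S   <
          [1,2] "park" : S\NP
          [2,3] "heard" : S\(S\NP)
        [3,4] "from" : ((N/S)/PP)\S
      [4,5] "the" : S/PP
  [5,7] S\NP   <B
    [5,6] "built" : PP\NP
    [6,7] "chased" : S\PP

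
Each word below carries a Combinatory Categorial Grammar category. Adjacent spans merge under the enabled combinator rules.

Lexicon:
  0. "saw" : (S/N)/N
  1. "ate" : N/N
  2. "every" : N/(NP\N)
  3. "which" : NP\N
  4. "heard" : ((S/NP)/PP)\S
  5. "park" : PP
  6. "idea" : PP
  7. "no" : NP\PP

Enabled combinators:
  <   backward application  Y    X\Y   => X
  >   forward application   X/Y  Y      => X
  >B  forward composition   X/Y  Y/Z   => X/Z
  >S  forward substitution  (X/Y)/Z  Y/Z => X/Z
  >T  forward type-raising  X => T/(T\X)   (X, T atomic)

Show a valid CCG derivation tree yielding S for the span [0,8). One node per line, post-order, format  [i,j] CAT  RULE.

[0,1] (S/N)/N  lex  "saw"
[1,2] N/N  lex  "ate"
[0,2] S/N  >S  k=1
[2,3] N/(NP\N)  lex  "every"
[3,4] NP\N  lex  "which"
[2,4] N  >  k=3
[0,4] S  >  k=2
[4,5] ((S/NP)/PP)\S  lex  "heard"
[0,5] (S/NP)/PP  <  k=4
[5,6] PP  lex  "park"
[0,6] S/NP  >  k=5
[6,7] PP  lex  "idea"
[7,8] NP\PP  lex  "no"
[6,8] NP  <  k=7
[0,8] S  >  k=6

[0,8] S   >
  [0,6] S/NP   >
    [0,5] (S/NP)/PP   <
      [0,4] S   >
        [0,2] S/N   >S
          [0,1] "saw" : (S/N)/N
          [1,2] "ate" : N/N
        [2,4] N   >
          [2,3] "every" : N/(NP\N)
          [3,4] "which" : NP\N
      [4,5] "heard" : ((S/NP)/PP)\S
    [5,6] "park" : PP
  [6,8] NP   <
    [6,7] "idea" : PP
    [7,8] "no" : NP\PP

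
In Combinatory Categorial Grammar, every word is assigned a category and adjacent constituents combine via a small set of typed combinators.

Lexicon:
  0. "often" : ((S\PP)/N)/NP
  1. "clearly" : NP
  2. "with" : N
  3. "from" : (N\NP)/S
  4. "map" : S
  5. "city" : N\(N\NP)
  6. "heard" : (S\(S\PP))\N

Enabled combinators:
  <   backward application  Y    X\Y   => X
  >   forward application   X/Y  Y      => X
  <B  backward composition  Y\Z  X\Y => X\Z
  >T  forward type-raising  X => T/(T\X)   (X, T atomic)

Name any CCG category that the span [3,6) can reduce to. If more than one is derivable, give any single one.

N

[0,7] S   <
  [0,3] S\PP   >
    [0,2] (S\PP)/N   >
      [0,1] "often" : ((S\PP)/N)/NP
      [1,2] "clearly" : NP
    [2,3] "with" : N
  [3,7] S\(S\PP)   <
    [3,6] N   <
      [3,5] N\NP   >
        [3,4] "from" : (N\NP)/S
        [4,5] "map" : S
      [5,6] "city" : N\(N\NP)
    [6,7] "heard" : (S\(S\PP))\N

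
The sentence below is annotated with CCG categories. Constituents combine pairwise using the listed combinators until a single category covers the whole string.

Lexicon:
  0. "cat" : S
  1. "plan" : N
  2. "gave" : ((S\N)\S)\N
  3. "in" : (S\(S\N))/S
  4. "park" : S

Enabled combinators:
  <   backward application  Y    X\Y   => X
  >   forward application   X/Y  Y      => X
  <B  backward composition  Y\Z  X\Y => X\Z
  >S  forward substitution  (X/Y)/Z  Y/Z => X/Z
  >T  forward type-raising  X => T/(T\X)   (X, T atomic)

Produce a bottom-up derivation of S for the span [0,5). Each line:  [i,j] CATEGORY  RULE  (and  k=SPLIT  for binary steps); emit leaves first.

[0,1] S  lex  "cat"
[1,2] N  lex  "plan"
[2,3] ((S\N)\S)\N  lex  "gave"
[1,3] (S\N)\S  <  k=2
[0,3] S\N  <  k=1
[3,4] (S\(S\N))/S  lex  "in"
[4,5] S  lex  "park"
[3,5] S\(S\N)  >  k=4
[0,5] S  <  k=3

[0,5] S   <
  [0,3] S\N   <
    [0,1] "cat" : S
    [1,3] (S\N)\S   <
      [1,2] "plan" : N
      [2,3] "gave" : ((S\N)\S)\N
  [3,5] S\(S\N)   >
    [3,4] "in" : (S\(S\N))/S
    [4,5] "park" : S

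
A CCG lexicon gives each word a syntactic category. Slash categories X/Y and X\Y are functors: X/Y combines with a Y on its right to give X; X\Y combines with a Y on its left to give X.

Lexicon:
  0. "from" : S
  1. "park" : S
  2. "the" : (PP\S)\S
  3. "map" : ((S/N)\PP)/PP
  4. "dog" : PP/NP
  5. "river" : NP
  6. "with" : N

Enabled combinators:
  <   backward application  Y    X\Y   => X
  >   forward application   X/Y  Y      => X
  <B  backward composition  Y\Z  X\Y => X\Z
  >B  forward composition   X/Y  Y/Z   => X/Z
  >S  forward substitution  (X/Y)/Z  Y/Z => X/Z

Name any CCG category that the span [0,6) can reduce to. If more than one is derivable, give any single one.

[0,7] S   >
  [0,6] S/N   <
    [0,3] PP   <
      [0,1] "from" : S
      [1,3] PP\S   <
        [1,2] "park" : S
        [2,3] "the" : (PP\S)\S
    [3,6] (S/N)\PP   >
      [3,4] "map" : ((S/N)\PP)/PP
      [4,6] PP   >
        [4,5] "dog" : PP/NP
        [5,6] "river" : NP
  [6,7] "with" : N

S/N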